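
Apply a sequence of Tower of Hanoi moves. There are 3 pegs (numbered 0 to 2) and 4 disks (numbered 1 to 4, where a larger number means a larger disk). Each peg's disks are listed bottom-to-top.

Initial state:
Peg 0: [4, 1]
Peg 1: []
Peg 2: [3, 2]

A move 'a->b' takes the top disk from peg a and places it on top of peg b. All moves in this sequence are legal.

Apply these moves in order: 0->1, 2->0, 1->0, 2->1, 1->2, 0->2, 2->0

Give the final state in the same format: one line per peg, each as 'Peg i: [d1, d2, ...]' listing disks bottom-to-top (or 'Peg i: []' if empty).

Answer: Peg 0: [4, 2, 1]
Peg 1: []
Peg 2: [3]

Derivation:
After move 1 (0->1):
Peg 0: [4]
Peg 1: [1]
Peg 2: [3, 2]

After move 2 (2->0):
Peg 0: [4, 2]
Peg 1: [1]
Peg 2: [3]

After move 3 (1->0):
Peg 0: [4, 2, 1]
Peg 1: []
Peg 2: [3]

After move 4 (2->1):
Peg 0: [4, 2, 1]
Peg 1: [3]
Peg 2: []

After move 5 (1->2):
Peg 0: [4, 2, 1]
Peg 1: []
Peg 2: [3]

After move 6 (0->2):
Peg 0: [4, 2]
Peg 1: []
Peg 2: [3, 1]

After move 7 (2->0):
Peg 0: [4, 2, 1]
Peg 1: []
Peg 2: [3]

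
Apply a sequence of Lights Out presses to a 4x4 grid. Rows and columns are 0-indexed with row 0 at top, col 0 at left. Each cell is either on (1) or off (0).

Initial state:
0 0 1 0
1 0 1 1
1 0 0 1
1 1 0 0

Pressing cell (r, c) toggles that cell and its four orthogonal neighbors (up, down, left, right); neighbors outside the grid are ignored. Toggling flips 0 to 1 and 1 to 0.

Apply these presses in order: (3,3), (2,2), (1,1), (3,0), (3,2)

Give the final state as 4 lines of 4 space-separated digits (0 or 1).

After press 1 at (3,3):
0 0 1 0
1 0 1 1
1 0 0 0
1 1 1 1

After press 2 at (2,2):
0 0 1 0
1 0 0 1
1 1 1 1
1 1 0 1

After press 3 at (1,1):
0 1 1 0
0 1 1 1
1 0 1 1
1 1 0 1

After press 4 at (3,0):
0 1 1 0
0 1 1 1
0 0 1 1
0 0 0 1

After press 5 at (3,2):
0 1 1 0
0 1 1 1
0 0 0 1
0 1 1 0

Answer: 0 1 1 0
0 1 1 1
0 0 0 1
0 1 1 0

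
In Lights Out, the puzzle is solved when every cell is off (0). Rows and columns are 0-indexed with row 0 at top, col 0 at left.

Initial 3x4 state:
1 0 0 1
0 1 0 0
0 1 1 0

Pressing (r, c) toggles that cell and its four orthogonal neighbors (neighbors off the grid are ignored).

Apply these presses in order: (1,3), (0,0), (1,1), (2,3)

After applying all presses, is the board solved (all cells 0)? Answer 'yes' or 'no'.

Answer: yes

Derivation:
After press 1 at (1,3):
1 0 0 0
0 1 1 1
0 1 1 1

After press 2 at (0,0):
0 1 0 0
1 1 1 1
0 1 1 1

After press 3 at (1,1):
0 0 0 0
0 0 0 1
0 0 1 1

After press 4 at (2,3):
0 0 0 0
0 0 0 0
0 0 0 0

Lights still on: 0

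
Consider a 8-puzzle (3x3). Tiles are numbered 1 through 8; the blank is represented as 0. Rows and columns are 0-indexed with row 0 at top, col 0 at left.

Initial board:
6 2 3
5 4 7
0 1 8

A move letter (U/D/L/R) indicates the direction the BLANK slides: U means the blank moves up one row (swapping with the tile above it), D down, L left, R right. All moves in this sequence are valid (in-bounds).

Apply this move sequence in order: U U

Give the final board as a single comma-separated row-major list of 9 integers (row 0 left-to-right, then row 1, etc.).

After move 1 (U):
6 2 3
0 4 7
5 1 8

After move 2 (U):
0 2 3
6 4 7
5 1 8

Answer: 0, 2, 3, 6, 4, 7, 5, 1, 8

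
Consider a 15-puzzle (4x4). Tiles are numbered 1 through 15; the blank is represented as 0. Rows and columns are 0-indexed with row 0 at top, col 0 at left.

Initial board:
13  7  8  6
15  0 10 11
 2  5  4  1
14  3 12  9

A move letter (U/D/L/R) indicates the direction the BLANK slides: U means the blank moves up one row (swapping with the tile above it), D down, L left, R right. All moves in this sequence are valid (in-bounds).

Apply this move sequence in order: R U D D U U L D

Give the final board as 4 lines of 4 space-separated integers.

After move 1 (R):
13  7  8  6
15 10  0 11
 2  5  4  1
14  3 12  9

After move 2 (U):
13  7  0  6
15 10  8 11
 2  5  4  1
14  3 12  9

After move 3 (D):
13  7  8  6
15 10  0 11
 2  5  4  1
14  3 12  9

After move 4 (D):
13  7  8  6
15 10  4 11
 2  5  0  1
14  3 12  9

After move 5 (U):
13  7  8  6
15 10  0 11
 2  5  4  1
14  3 12  9

After move 6 (U):
13  7  0  6
15 10  8 11
 2  5  4  1
14  3 12  9

After move 7 (L):
13  0  7  6
15 10  8 11
 2  5  4  1
14  3 12  9

After move 8 (D):
13 10  7  6
15  0  8 11
 2  5  4  1
14  3 12  9

Answer: 13 10  7  6
15  0  8 11
 2  5  4  1
14  3 12  9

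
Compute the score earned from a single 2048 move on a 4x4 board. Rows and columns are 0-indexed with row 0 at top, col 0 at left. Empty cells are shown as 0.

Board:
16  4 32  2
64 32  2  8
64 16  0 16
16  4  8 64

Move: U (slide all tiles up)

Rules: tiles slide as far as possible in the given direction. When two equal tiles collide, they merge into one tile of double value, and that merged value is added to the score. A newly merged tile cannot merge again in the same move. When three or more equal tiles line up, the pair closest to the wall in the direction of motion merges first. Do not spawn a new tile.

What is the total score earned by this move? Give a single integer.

Answer: 128

Derivation:
Slide up:
col 0: [16, 64, 64, 16] -> [16, 128, 16, 0]  score +128 (running 128)
col 1: [4, 32, 16, 4] -> [4, 32, 16, 4]  score +0 (running 128)
col 2: [32, 2, 0, 8] -> [32, 2, 8, 0]  score +0 (running 128)
col 3: [2, 8, 16, 64] -> [2, 8, 16, 64]  score +0 (running 128)
Board after move:
 16   4  32   2
128  32   2   8
 16  16   8  16
  0   4   0  64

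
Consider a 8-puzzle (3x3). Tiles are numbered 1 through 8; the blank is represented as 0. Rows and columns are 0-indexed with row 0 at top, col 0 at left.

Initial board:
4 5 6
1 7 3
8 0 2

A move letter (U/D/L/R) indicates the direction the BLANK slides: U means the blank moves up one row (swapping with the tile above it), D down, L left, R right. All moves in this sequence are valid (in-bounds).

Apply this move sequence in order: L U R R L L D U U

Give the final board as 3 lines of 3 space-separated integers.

After move 1 (L):
4 5 6
1 7 3
0 8 2

After move 2 (U):
4 5 6
0 7 3
1 8 2

After move 3 (R):
4 5 6
7 0 3
1 8 2

After move 4 (R):
4 5 6
7 3 0
1 8 2

After move 5 (L):
4 5 6
7 0 3
1 8 2

After move 6 (L):
4 5 6
0 7 3
1 8 2

After move 7 (D):
4 5 6
1 7 3
0 8 2

After move 8 (U):
4 5 6
0 7 3
1 8 2

After move 9 (U):
0 5 6
4 7 3
1 8 2

Answer: 0 5 6
4 7 3
1 8 2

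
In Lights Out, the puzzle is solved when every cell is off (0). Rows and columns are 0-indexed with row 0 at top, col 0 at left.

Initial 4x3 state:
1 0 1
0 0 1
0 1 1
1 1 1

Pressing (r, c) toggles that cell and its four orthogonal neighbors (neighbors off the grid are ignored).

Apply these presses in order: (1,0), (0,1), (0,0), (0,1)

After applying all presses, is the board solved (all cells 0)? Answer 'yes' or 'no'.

Answer: no

Derivation:
After press 1 at (1,0):
0 0 1
1 1 1
1 1 1
1 1 1

After press 2 at (0,1):
1 1 0
1 0 1
1 1 1
1 1 1

After press 3 at (0,0):
0 0 0
0 0 1
1 1 1
1 1 1

After press 4 at (0,1):
1 1 1
0 1 1
1 1 1
1 1 1

Lights still on: 11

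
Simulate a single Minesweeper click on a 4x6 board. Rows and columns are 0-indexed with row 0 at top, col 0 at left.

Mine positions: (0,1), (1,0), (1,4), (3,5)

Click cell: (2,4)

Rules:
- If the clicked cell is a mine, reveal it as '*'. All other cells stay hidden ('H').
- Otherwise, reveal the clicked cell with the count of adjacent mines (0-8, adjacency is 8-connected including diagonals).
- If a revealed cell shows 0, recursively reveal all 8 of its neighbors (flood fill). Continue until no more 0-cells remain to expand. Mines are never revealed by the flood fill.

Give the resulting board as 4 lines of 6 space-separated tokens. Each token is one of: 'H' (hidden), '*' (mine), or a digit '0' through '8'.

H H H H H H
H H H H H H
H H H H 2 H
H H H H H H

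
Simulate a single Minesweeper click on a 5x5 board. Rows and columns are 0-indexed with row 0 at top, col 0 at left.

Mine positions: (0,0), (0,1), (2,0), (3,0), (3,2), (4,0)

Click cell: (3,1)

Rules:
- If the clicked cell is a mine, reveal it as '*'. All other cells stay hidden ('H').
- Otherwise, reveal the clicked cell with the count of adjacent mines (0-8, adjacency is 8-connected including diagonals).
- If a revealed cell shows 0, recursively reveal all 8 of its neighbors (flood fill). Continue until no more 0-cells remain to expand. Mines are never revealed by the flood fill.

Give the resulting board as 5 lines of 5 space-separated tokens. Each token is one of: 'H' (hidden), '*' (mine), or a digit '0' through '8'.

H H H H H
H H H H H
H H H H H
H 4 H H H
H H H H H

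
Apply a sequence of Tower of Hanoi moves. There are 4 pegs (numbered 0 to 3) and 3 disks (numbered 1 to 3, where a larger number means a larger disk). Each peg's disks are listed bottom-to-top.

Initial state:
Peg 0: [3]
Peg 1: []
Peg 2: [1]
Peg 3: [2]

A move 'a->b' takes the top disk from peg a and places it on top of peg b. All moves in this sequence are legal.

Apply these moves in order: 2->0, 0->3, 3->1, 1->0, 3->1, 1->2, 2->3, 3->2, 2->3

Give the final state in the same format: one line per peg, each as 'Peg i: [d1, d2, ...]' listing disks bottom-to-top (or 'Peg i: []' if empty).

Answer: Peg 0: [3, 1]
Peg 1: []
Peg 2: []
Peg 3: [2]

Derivation:
After move 1 (2->0):
Peg 0: [3, 1]
Peg 1: []
Peg 2: []
Peg 3: [2]

After move 2 (0->3):
Peg 0: [3]
Peg 1: []
Peg 2: []
Peg 3: [2, 1]

After move 3 (3->1):
Peg 0: [3]
Peg 1: [1]
Peg 2: []
Peg 3: [2]

After move 4 (1->0):
Peg 0: [3, 1]
Peg 1: []
Peg 2: []
Peg 3: [2]

After move 5 (3->1):
Peg 0: [3, 1]
Peg 1: [2]
Peg 2: []
Peg 3: []

After move 6 (1->2):
Peg 0: [3, 1]
Peg 1: []
Peg 2: [2]
Peg 3: []

After move 7 (2->3):
Peg 0: [3, 1]
Peg 1: []
Peg 2: []
Peg 3: [2]

After move 8 (3->2):
Peg 0: [3, 1]
Peg 1: []
Peg 2: [2]
Peg 3: []

After move 9 (2->3):
Peg 0: [3, 1]
Peg 1: []
Peg 2: []
Peg 3: [2]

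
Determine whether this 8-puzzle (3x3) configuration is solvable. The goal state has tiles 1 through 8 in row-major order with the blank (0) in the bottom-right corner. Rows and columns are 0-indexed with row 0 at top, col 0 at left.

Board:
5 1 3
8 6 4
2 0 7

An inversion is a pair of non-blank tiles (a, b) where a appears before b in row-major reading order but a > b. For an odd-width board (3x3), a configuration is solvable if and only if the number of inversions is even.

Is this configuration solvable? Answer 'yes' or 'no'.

Inversions (pairs i<j in row-major order where tile[i] > tile[j] > 0): 12
12 is even, so the puzzle is solvable.

Answer: yes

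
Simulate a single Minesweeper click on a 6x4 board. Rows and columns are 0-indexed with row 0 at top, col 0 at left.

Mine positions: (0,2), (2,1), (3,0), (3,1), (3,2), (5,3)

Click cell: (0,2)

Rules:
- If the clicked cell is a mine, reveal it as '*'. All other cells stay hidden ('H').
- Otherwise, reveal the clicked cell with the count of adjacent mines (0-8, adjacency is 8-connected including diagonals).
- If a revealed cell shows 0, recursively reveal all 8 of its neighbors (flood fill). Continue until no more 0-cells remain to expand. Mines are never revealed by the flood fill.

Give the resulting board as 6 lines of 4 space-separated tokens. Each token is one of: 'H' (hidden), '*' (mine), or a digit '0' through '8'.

H H * H
H H H H
H H H H
H H H H
H H H H
H H H H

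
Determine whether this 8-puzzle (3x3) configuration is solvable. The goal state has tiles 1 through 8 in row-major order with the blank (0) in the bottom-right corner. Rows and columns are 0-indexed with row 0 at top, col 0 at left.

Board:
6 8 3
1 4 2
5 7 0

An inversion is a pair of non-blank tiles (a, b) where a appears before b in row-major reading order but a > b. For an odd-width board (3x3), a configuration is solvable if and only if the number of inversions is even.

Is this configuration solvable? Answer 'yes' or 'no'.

Inversions (pairs i<j in row-major order where tile[i] > tile[j] > 0): 14
14 is even, so the puzzle is solvable.

Answer: yes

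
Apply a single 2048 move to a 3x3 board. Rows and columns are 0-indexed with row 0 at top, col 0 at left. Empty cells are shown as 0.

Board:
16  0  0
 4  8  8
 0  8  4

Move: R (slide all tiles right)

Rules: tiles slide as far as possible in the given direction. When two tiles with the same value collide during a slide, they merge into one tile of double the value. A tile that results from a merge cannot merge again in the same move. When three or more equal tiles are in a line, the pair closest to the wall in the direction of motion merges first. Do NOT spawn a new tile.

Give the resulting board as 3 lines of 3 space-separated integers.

Slide right:
row 0: [16, 0, 0] -> [0, 0, 16]
row 1: [4, 8, 8] -> [0, 4, 16]
row 2: [0, 8, 4] -> [0, 8, 4]

Answer:  0  0 16
 0  4 16
 0  8  4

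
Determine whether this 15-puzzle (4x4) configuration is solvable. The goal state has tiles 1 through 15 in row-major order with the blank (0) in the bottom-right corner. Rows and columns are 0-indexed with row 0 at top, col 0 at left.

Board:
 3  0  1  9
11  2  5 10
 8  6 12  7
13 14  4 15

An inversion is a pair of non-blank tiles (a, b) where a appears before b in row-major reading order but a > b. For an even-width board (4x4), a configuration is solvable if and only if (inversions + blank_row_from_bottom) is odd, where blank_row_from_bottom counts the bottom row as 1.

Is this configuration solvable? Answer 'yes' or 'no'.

Inversions: 29
Blank is in row 0 (0-indexed from top), which is row 4 counting from the bottom (bottom = 1).
29 + 4 = 33, which is odd, so the puzzle is solvable.

Answer: yes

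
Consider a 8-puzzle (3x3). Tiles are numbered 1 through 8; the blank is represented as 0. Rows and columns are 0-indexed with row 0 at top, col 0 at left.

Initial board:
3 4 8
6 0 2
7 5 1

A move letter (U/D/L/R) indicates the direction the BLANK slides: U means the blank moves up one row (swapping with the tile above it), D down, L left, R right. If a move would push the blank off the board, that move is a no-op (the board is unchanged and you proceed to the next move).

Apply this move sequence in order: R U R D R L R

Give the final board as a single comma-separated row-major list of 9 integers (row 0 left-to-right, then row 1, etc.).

After move 1 (R):
3 4 8
6 2 0
7 5 1

After move 2 (U):
3 4 0
6 2 8
7 5 1

After move 3 (R):
3 4 0
6 2 8
7 5 1

After move 4 (D):
3 4 8
6 2 0
7 5 1

After move 5 (R):
3 4 8
6 2 0
7 5 1

After move 6 (L):
3 4 8
6 0 2
7 5 1

After move 7 (R):
3 4 8
6 2 0
7 5 1

Answer: 3, 4, 8, 6, 2, 0, 7, 5, 1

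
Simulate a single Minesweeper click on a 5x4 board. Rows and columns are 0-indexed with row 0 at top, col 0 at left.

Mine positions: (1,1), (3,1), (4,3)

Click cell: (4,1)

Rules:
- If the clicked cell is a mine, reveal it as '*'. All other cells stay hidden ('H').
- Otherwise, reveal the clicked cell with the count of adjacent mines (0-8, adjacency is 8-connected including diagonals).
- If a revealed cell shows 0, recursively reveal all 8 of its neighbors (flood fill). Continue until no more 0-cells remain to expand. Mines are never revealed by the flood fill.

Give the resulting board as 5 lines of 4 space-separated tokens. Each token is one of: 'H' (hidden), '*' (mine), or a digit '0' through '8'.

H H H H
H H H H
H H H H
H H H H
H 1 H H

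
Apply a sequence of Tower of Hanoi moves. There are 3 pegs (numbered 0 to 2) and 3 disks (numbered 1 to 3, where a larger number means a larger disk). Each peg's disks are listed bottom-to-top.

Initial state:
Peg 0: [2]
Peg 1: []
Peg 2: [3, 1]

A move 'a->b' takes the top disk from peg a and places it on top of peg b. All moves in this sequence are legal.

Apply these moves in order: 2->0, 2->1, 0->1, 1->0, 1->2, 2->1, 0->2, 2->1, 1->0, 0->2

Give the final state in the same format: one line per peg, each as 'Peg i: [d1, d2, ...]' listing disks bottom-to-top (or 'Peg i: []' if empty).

After move 1 (2->0):
Peg 0: [2, 1]
Peg 1: []
Peg 2: [3]

After move 2 (2->1):
Peg 0: [2, 1]
Peg 1: [3]
Peg 2: []

After move 3 (0->1):
Peg 0: [2]
Peg 1: [3, 1]
Peg 2: []

After move 4 (1->0):
Peg 0: [2, 1]
Peg 1: [3]
Peg 2: []

After move 5 (1->2):
Peg 0: [2, 1]
Peg 1: []
Peg 2: [3]

After move 6 (2->1):
Peg 0: [2, 1]
Peg 1: [3]
Peg 2: []

After move 7 (0->2):
Peg 0: [2]
Peg 1: [3]
Peg 2: [1]

After move 8 (2->1):
Peg 0: [2]
Peg 1: [3, 1]
Peg 2: []

After move 9 (1->0):
Peg 0: [2, 1]
Peg 1: [3]
Peg 2: []

After move 10 (0->2):
Peg 0: [2]
Peg 1: [3]
Peg 2: [1]

Answer: Peg 0: [2]
Peg 1: [3]
Peg 2: [1]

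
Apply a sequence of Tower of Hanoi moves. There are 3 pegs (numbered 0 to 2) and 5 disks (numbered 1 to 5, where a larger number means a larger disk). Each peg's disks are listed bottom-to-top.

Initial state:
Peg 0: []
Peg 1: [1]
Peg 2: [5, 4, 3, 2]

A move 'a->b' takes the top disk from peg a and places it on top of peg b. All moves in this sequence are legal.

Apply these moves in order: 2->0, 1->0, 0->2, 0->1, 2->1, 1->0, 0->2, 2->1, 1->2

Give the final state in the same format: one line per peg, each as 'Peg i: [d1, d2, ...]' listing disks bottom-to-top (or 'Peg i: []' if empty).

After move 1 (2->0):
Peg 0: [2]
Peg 1: [1]
Peg 2: [5, 4, 3]

After move 2 (1->0):
Peg 0: [2, 1]
Peg 1: []
Peg 2: [5, 4, 3]

After move 3 (0->2):
Peg 0: [2]
Peg 1: []
Peg 2: [5, 4, 3, 1]

After move 4 (0->1):
Peg 0: []
Peg 1: [2]
Peg 2: [5, 4, 3, 1]

After move 5 (2->1):
Peg 0: []
Peg 1: [2, 1]
Peg 2: [5, 4, 3]

After move 6 (1->0):
Peg 0: [1]
Peg 1: [2]
Peg 2: [5, 4, 3]

After move 7 (0->2):
Peg 0: []
Peg 1: [2]
Peg 2: [5, 4, 3, 1]

After move 8 (2->1):
Peg 0: []
Peg 1: [2, 1]
Peg 2: [5, 4, 3]

After move 9 (1->2):
Peg 0: []
Peg 1: [2]
Peg 2: [5, 4, 3, 1]

Answer: Peg 0: []
Peg 1: [2]
Peg 2: [5, 4, 3, 1]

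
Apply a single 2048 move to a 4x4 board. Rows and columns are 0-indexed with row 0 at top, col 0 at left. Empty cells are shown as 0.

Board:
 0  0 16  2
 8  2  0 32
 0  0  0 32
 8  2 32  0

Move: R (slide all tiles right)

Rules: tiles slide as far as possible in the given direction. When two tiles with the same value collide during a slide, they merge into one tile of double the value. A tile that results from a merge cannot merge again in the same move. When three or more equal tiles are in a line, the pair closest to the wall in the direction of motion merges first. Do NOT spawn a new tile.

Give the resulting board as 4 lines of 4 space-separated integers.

Answer:  0  0 16  2
 0  8  2 32
 0  0  0 32
 0  8  2 32

Derivation:
Slide right:
row 0: [0, 0, 16, 2] -> [0, 0, 16, 2]
row 1: [8, 2, 0, 32] -> [0, 8, 2, 32]
row 2: [0, 0, 0, 32] -> [0, 0, 0, 32]
row 3: [8, 2, 32, 0] -> [0, 8, 2, 32]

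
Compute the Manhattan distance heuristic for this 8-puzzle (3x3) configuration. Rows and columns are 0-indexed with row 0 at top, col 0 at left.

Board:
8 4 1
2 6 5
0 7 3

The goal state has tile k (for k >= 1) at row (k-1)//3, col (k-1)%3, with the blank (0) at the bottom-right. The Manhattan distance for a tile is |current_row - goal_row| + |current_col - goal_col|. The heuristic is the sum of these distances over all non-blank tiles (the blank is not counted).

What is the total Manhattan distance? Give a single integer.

Answer: 14

Derivation:
Tile 8: (0,0)->(2,1) = 3
Tile 4: (0,1)->(1,0) = 2
Tile 1: (0,2)->(0,0) = 2
Tile 2: (1,0)->(0,1) = 2
Tile 6: (1,1)->(1,2) = 1
Tile 5: (1,2)->(1,1) = 1
Tile 7: (2,1)->(2,0) = 1
Tile 3: (2,2)->(0,2) = 2
Sum: 3 + 2 + 2 + 2 + 1 + 1 + 1 + 2 = 14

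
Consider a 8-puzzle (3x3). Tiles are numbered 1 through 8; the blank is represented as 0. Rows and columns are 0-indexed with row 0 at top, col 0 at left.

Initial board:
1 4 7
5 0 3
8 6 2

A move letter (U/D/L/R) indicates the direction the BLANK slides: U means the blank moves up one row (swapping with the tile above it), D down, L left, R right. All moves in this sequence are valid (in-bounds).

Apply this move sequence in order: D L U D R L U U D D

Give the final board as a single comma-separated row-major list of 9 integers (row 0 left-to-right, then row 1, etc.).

After move 1 (D):
1 4 7
5 6 3
8 0 2

After move 2 (L):
1 4 7
5 6 3
0 8 2

After move 3 (U):
1 4 7
0 6 3
5 8 2

After move 4 (D):
1 4 7
5 6 3
0 8 2

After move 5 (R):
1 4 7
5 6 3
8 0 2

After move 6 (L):
1 4 7
5 6 3
0 8 2

After move 7 (U):
1 4 7
0 6 3
5 8 2

After move 8 (U):
0 4 7
1 6 3
5 8 2

After move 9 (D):
1 4 7
0 6 3
5 8 2

After move 10 (D):
1 4 7
5 6 3
0 8 2

Answer: 1, 4, 7, 5, 6, 3, 0, 8, 2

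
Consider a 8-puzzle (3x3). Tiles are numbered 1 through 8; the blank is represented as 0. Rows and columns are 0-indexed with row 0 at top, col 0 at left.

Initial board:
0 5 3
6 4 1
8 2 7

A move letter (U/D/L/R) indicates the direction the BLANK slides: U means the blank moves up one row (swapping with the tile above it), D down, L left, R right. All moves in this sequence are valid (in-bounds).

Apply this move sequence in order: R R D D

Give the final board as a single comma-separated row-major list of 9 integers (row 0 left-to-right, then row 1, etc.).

After move 1 (R):
5 0 3
6 4 1
8 2 7

After move 2 (R):
5 3 0
6 4 1
8 2 7

After move 3 (D):
5 3 1
6 4 0
8 2 7

After move 4 (D):
5 3 1
6 4 7
8 2 0

Answer: 5, 3, 1, 6, 4, 7, 8, 2, 0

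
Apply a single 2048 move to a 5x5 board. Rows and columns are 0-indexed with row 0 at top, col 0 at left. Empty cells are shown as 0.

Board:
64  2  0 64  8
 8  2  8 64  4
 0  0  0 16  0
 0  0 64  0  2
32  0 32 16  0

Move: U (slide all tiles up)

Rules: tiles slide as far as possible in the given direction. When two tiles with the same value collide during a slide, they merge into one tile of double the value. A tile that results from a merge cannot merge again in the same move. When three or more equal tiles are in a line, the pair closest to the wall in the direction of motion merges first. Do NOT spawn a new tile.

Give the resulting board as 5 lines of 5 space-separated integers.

Answer:  64   4   8 128   8
  8   0  64  32   4
 32   0  32   0   2
  0   0   0   0   0
  0   0   0   0   0

Derivation:
Slide up:
col 0: [64, 8, 0, 0, 32] -> [64, 8, 32, 0, 0]
col 1: [2, 2, 0, 0, 0] -> [4, 0, 0, 0, 0]
col 2: [0, 8, 0, 64, 32] -> [8, 64, 32, 0, 0]
col 3: [64, 64, 16, 0, 16] -> [128, 32, 0, 0, 0]
col 4: [8, 4, 0, 2, 0] -> [8, 4, 2, 0, 0]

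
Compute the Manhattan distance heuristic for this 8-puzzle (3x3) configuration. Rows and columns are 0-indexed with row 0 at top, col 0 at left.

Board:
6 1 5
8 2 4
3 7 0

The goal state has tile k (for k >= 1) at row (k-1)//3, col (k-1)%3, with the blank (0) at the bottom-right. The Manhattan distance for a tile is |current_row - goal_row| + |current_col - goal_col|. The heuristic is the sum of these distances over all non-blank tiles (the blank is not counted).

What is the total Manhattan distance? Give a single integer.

Tile 6: at (0,0), goal (1,2), distance |0-1|+|0-2| = 3
Tile 1: at (0,1), goal (0,0), distance |0-0|+|1-0| = 1
Tile 5: at (0,2), goal (1,1), distance |0-1|+|2-1| = 2
Tile 8: at (1,0), goal (2,1), distance |1-2|+|0-1| = 2
Tile 2: at (1,1), goal (0,1), distance |1-0|+|1-1| = 1
Tile 4: at (1,2), goal (1,0), distance |1-1|+|2-0| = 2
Tile 3: at (2,0), goal (0,2), distance |2-0|+|0-2| = 4
Tile 7: at (2,1), goal (2,0), distance |2-2|+|1-0| = 1
Sum: 3 + 1 + 2 + 2 + 1 + 2 + 4 + 1 = 16

Answer: 16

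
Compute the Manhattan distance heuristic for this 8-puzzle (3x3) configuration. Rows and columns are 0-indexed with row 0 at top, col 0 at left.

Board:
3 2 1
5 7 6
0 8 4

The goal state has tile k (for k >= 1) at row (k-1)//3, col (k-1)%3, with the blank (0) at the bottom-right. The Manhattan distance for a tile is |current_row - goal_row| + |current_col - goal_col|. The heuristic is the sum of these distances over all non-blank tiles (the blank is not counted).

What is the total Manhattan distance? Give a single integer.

Answer: 10

Derivation:
Tile 3: (0,0)->(0,2) = 2
Tile 2: (0,1)->(0,1) = 0
Tile 1: (0,2)->(0,0) = 2
Tile 5: (1,0)->(1,1) = 1
Tile 7: (1,1)->(2,0) = 2
Tile 6: (1,2)->(1,2) = 0
Tile 8: (2,1)->(2,1) = 0
Tile 4: (2,2)->(1,0) = 3
Sum: 2 + 0 + 2 + 1 + 2 + 0 + 0 + 3 = 10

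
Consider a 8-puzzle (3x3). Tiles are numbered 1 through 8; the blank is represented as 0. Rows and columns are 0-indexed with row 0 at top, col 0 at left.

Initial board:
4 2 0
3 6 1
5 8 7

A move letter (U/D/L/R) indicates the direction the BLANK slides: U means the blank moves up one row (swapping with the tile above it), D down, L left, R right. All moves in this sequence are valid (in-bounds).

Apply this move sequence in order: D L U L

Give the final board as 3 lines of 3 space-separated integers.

After move 1 (D):
4 2 1
3 6 0
5 8 7

After move 2 (L):
4 2 1
3 0 6
5 8 7

After move 3 (U):
4 0 1
3 2 6
5 8 7

After move 4 (L):
0 4 1
3 2 6
5 8 7

Answer: 0 4 1
3 2 6
5 8 7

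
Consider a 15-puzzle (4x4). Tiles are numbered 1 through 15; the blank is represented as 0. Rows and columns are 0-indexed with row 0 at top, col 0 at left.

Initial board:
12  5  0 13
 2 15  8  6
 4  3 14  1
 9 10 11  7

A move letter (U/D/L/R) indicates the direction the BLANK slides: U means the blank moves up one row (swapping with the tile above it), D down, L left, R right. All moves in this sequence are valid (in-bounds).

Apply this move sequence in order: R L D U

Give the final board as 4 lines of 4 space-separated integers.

After move 1 (R):
12  5 13  0
 2 15  8  6
 4  3 14  1
 9 10 11  7

After move 2 (L):
12  5  0 13
 2 15  8  6
 4  3 14  1
 9 10 11  7

After move 3 (D):
12  5  8 13
 2 15  0  6
 4  3 14  1
 9 10 11  7

After move 4 (U):
12  5  0 13
 2 15  8  6
 4  3 14  1
 9 10 11  7

Answer: 12  5  0 13
 2 15  8  6
 4  3 14  1
 9 10 11  7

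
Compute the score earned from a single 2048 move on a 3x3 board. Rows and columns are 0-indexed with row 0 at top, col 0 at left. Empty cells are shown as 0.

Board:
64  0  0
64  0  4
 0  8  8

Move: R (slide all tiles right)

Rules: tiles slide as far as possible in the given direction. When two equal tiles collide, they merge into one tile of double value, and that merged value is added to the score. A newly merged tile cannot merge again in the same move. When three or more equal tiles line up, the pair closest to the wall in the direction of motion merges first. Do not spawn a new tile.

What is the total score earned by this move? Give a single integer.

Slide right:
row 0: [64, 0, 0] -> [0, 0, 64]  score +0 (running 0)
row 1: [64, 0, 4] -> [0, 64, 4]  score +0 (running 0)
row 2: [0, 8, 8] -> [0, 0, 16]  score +16 (running 16)
Board after move:
 0  0 64
 0 64  4
 0  0 16

Answer: 16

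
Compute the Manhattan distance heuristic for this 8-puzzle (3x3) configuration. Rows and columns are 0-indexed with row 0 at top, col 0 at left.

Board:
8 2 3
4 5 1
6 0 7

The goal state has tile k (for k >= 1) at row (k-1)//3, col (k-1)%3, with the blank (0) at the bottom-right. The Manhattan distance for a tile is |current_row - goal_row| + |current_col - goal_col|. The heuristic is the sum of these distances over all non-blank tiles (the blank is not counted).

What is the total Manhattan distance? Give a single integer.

Tile 8: at (0,0), goal (2,1), distance |0-2|+|0-1| = 3
Tile 2: at (0,1), goal (0,1), distance |0-0|+|1-1| = 0
Tile 3: at (0,2), goal (0,2), distance |0-0|+|2-2| = 0
Tile 4: at (1,0), goal (1,0), distance |1-1|+|0-0| = 0
Tile 5: at (1,1), goal (1,1), distance |1-1|+|1-1| = 0
Tile 1: at (1,2), goal (0,0), distance |1-0|+|2-0| = 3
Tile 6: at (2,0), goal (1,2), distance |2-1|+|0-2| = 3
Tile 7: at (2,2), goal (2,0), distance |2-2|+|2-0| = 2
Sum: 3 + 0 + 0 + 0 + 0 + 3 + 3 + 2 = 11

Answer: 11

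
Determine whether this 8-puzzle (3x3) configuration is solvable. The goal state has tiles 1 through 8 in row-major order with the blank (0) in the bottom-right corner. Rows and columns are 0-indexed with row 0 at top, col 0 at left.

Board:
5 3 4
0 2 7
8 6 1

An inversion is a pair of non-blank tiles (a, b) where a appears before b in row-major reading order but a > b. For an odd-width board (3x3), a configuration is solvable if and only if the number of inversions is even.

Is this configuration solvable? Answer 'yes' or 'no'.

Inversions (pairs i<j in row-major order where tile[i] > tile[j] > 0): 14
14 is even, so the puzzle is solvable.

Answer: yes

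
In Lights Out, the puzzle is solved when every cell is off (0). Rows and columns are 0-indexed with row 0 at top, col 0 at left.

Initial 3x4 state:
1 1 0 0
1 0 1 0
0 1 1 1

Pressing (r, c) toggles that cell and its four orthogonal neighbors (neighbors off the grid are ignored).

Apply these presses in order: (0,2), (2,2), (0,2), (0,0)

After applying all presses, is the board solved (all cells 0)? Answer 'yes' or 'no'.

After press 1 at (0,2):
1 0 1 1
1 0 0 0
0 1 1 1

After press 2 at (2,2):
1 0 1 1
1 0 1 0
0 0 0 0

After press 3 at (0,2):
1 1 0 0
1 0 0 0
0 0 0 0

After press 4 at (0,0):
0 0 0 0
0 0 0 0
0 0 0 0

Lights still on: 0

Answer: yes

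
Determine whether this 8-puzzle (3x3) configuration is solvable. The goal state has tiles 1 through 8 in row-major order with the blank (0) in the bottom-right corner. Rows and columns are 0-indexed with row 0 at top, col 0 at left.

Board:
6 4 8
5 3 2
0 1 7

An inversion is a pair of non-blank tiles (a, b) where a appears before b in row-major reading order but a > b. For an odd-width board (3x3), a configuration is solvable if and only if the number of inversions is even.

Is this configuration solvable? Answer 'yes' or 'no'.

Inversions (pairs i<j in row-major order where tile[i] > tile[j] > 0): 19
19 is odd, so the puzzle is not solvable.

Answer: no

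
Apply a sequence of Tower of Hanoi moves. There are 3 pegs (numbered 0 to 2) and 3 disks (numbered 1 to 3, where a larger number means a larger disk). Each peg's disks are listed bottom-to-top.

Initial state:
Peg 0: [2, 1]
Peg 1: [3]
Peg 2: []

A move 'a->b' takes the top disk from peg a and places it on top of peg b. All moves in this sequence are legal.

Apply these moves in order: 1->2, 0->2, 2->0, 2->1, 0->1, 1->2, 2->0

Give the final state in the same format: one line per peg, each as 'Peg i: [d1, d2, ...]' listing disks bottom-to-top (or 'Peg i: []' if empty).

After move 1 (1->2):
Peg 0: [2, 1]
Peg 1: []
Peg 2: [3]

After move 2 (0->2):
Peg 0: [2]
Peg 1: []
Peg 2: [3, 1]

After move 3 (2->0):
Peg 0: [2, 1]
Peg 1: []
Peg 2: [3]

After move 4 (2->1):
Peg 0: [2, 1]
Peg 1: [3]
Peg 2: []

After move 5 (0->1):
Peg 0: [2]
Peg 1: [3, 1]
Peg 2: []

After move 6 (1->2):
Peg 0: [2]
Peg 1: [3]
Peg 2: [1]

After move 7 (2->0):
Peg 0: [2, 1]
Peg 1: [3]
Peg 2: []

Answer: Peg 0: [2, 1]
Peg 1: [3]
Peg 2: []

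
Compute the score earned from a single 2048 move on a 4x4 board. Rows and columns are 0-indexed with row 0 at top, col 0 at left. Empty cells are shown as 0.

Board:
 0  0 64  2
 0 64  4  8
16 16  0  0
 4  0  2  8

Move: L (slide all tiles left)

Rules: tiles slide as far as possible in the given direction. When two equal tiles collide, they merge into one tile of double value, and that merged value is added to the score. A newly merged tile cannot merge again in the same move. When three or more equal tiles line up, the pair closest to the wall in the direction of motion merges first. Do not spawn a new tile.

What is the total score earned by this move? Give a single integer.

Answer: 32

Derivation:
Slide left:
row 0: [0, 0, 64, 2] -> [64, 2, 0, 0]  score +0 (running 0)
row 1: [0, 64, 4, 8] -> [64, 4, 8, 0]  score +0 (running 0)
row 2: [16, 16, 0, 0] -> [32, 0, 0, 0]  score +32 (running 32)
row 3: [4, 0, 2, 8] -> [4, 2, 8, 0]  score +0 (running 32)
Board after move:
64  2  0  0
64  4  8  0
32  0  0  0
 4  2  8  0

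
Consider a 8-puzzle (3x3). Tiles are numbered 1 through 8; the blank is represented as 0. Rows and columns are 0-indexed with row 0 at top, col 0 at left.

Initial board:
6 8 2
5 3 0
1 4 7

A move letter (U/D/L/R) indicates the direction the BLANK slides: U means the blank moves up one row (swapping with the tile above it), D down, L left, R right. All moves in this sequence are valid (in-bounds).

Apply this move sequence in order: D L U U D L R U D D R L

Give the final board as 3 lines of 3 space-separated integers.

Answer: 6 8 2
5 3 7
1 0 4

Derivation:
After move 1 (D):
6 8 2
5 3 7
1 4 0

After move 2 (L):
6 8 2
5 3 7
1 0 4

After move 3 (U):
6 8 2
5 0 7
1 3 4

After move 4 (U):
6 0 2
5 8 7
1 3 4

After move 5 (D):
6 8 2
5 0 7
1 3 4

After move 6 (L):
6 8 2
0 5 7
1 3 4

After move 7 (R):
6 8 2
5 0 7
1 3 4

After move 8 (U):
6 0 2
5 8 7
1 3 4

After move 9 (D):
6 8 2
5 0 7
1 3 4

After move 10 (D):
6 8 2
5 3 7
1 0 4

After move 11 (R):
6 8 2
5 3 7
1 4 0

After move 12 (L):
6 8 2
5 3 7
1 0 4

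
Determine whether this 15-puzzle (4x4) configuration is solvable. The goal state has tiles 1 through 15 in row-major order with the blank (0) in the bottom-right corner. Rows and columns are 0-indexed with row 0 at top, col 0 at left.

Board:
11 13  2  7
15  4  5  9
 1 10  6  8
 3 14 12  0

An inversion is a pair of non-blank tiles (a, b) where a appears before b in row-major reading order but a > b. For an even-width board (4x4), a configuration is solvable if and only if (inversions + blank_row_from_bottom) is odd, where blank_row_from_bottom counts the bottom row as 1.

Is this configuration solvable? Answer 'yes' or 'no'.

Answer: no

Derivation:
Inversions: 51
Blank is in row 3 (0-indexed from top), which is row 1 counting from the bottom (bottom = 1).
51 + 1 = 52, which is even, so the puzzle is not solvable.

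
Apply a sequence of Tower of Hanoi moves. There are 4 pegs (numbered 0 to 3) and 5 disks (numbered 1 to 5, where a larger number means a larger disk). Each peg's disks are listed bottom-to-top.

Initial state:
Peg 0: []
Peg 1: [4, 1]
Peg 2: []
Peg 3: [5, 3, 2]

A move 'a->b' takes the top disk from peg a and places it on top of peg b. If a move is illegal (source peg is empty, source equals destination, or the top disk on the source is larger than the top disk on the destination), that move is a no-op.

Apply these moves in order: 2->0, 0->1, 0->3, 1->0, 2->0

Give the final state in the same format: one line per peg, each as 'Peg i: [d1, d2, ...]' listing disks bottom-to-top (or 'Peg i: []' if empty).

Answer: Peg 0: [1]
Peg 1: [4]
Peg 2: []
Peg 3: [5, 3, 2]

Derivation:
After move 1 (2->0):
Peg 0: []
Peg 1: [4, 1]
Peg 2: []
Peg 3: [5, 3, 2]

After move 2 (0->1):
Peg 0: []
Peg 1: [4, 1]
Peg 2: []
Peg 3: [5, 3, 2]

After move 3 (0->3):
Peg 0: []
Peg 1: [4, 1]
Peg 2: []
Peg 3: [5, 3, 2]

After move 4 (1->0):
Peg 0: [1]
Peg 1: [4]
Peg 2: []
Peg 3: [5, 3, 2]

After move 5 (2->0):
Peg 0: [1]
Peg 1: [4]
Peg 2: []
Peg 3: [5, 3, 2]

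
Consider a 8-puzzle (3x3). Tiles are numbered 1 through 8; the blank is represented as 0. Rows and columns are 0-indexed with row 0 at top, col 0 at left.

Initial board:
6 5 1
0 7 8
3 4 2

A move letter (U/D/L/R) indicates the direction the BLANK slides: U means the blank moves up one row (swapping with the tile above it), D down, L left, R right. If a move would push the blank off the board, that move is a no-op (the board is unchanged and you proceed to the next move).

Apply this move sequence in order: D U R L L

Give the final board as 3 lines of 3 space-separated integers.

Answer: 6 5 1
0 7 8
3 4 2

Derivation:
After move 1 (D):
6 5 1
3 7 8
0 4 2

After move 2 (U):
6 5 1
0 7 8
3 4 2

After move 3 (R):
6 5 1
7 0 8
3 4 2

After move 4 (L):
6 5 1
0 7 8
3 4 2

After move 5 (L):
6 5 1
0 7 8
3 4 2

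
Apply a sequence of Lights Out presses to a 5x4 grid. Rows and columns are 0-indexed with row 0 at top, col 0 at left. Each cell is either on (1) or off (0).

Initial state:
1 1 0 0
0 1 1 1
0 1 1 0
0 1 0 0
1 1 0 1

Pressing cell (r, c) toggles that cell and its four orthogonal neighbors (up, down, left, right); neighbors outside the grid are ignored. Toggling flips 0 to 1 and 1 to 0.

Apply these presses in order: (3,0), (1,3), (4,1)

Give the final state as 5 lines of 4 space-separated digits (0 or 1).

After press 1 at (3,0):
1 1 0 0
0 1 1 1
1 1 1 0
1 0 0 0
0 1 0 1

After press 2 at (1,3):
1 1 0 1
0 1 0 0
1 1 1 1
1 0 0 0
0 1 0 1

After press 3 at (4,1):
1 1 0 1
0 1 0 0
1 1 1 1
1 1 0 0
1 0 1 1

Answer: 1 1 0 1
0 1 0 0
1 1 1 1
1 1 0 0
1 0 1 1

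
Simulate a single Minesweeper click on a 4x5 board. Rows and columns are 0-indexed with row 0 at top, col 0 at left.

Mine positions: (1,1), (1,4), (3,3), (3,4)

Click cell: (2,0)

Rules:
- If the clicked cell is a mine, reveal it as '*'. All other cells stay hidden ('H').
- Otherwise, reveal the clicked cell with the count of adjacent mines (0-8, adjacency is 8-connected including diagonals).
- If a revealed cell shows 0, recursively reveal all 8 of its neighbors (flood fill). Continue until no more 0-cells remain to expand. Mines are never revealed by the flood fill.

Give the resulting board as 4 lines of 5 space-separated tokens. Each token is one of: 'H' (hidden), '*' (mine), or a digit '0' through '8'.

H H H H H
H H H H H
1 H H H H
H H H H H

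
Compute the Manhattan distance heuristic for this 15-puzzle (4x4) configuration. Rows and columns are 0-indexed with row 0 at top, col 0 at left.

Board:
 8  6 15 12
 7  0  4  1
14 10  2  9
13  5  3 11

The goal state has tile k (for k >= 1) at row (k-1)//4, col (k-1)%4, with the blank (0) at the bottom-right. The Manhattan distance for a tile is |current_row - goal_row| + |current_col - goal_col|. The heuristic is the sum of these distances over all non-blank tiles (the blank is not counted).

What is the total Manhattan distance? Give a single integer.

Tile 8: at (0,0), goal (1,3), distance |0-1|+|0-3| = 4
Tile 6: at (0,1), goal (1,1), distance |0-1|+|1-1| = 1
Tile 15: at (0,2), goal (3,2), distance |0-3|+|2-2| = 3
Tile 12: at (0,3), goal (2,3), distance |0-2|+|3-3| = 2
Tile 7: at (1,0), goal (1,2), distance |1-1|+|0-2| = 2
Tile 4: at (1,2), goal (0,3), distance |1-0|+|2-3| = 2
Tile 1: at (1,3), goal (0,0), distance |1-0|+|3-0| = 4
Tile 14: at (2,0), goal (3,1), distance |2-3|+|0-1| = 2
Tile 10: at (2,1), goal (2,1), distance |2-2|+|1-1| = 0
Tile 2: at (2,2), goal (0,1), distance |2-0|+|2-1| = 3
Tile 9: at (2,3), goal (2,0), distance |2-2|+|3-0| = 3
Tile 13: at (3,0), goal (3,0), distance |3-3|+|0-0| = 0
Tile 5: at (3,1), goal (1,0), distance |3-1|+|1-0| = 3
Tile 3: at (3,2), goal (0,2), distance |3-0|+|2-2| = 3
Tile 11: at (3,3), goal (2,2), distance |3-2|+|3-2| = 2
Sum: 4 + 1 + 3 + 2 + 2 + 2 + 4 + 2 + 0 + 3 + 3 + 0 + 3 + 3 + 2 = 34

Answer: 34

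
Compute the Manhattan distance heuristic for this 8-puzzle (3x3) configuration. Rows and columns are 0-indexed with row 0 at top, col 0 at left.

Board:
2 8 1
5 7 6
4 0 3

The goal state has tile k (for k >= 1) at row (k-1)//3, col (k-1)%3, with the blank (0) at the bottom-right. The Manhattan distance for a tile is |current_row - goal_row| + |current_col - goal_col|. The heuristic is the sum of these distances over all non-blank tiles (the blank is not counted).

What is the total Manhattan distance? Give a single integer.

Answer: 11

Derivation:
Tile 2: at (0,0), goal (0,1), distance |0-0|+|0-1| = 1
Tile 8: at (0,1), goal (2,1), distance |0-2|+|1-1| = 2
Tile 1: at (0,2), goal (0,0), distance |0-0|+|2-0| = 2
Tile 5: at (1,0), goal (1,1), distance |1-1|+|0-1| = 1
Tile 7: at (1,1), goal (2,0), distance |1-2|+|1-0| = 2
Tile 6: at (1,2), goal (1,2), distance |1-1|+|2-2| = 0
Tile 4: at (2,0), goal (1,0), distance |2-1|+|0-0| = 1
Tile 3: at (2,2), goal (0,2), distance |2-0|+|2-2| = 2
Sum: 1 + 2 + 2 + 1 + 2 + 0 + 1 + 2 = 11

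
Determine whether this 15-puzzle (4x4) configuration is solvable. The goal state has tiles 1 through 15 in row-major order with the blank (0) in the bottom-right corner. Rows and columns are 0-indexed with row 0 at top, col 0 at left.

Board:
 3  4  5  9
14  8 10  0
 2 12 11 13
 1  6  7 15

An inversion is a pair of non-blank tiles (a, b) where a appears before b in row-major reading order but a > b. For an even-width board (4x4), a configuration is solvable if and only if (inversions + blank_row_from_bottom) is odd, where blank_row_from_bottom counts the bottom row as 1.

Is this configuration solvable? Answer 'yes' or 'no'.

Answer: no

Derivation:
Inversions: 39
Blank is in row 1 (0-indexed from top), which is row 3 counting from the bottom (bottom = 1).
39 + 3 = 42, which is even, so the puzzle is not solvable.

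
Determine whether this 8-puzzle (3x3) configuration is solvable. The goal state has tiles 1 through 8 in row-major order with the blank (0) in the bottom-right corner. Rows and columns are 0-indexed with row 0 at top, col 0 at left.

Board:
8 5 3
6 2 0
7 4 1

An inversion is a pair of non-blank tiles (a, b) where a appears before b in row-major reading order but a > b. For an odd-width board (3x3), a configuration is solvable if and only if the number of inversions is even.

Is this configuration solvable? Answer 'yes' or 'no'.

Answer: yes

Derivation:
Inversions (pairs i<j in row-major order where tile[i] > tile[j] > 0): 20
20 is even, so the puzzle is solvable.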